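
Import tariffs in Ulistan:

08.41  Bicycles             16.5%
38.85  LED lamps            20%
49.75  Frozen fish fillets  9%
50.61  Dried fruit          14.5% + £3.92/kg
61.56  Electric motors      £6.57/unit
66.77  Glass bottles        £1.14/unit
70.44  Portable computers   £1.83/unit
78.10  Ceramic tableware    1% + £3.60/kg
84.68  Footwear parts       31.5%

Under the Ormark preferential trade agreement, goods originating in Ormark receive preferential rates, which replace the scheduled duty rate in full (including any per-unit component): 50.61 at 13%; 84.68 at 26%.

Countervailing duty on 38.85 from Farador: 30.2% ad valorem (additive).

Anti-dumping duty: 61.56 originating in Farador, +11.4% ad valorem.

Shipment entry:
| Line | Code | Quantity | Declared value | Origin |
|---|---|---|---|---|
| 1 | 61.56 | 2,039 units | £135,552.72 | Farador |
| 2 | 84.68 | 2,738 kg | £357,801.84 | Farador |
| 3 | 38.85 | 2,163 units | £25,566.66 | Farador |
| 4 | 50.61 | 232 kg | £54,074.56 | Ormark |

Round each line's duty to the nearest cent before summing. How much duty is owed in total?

Line 1 (61.56, Farador, 2,039 units, £135,552.72):
Base rate for 61.56 is £6.57/unit.
Additional duty on 61.56 from Farador: +11.4% ad valorem. Applied ad valorem rate = 11.4%.
Duty = £135,552.72 × 11.4% + 2,039 × £6.57 = £28,849.24.
Line 2 (84.68, Farador, 2,738 kg, £357,801.84):
Base rate for 84.68 is 31.5%.
84.68 has an FTA preferential rate, but origin Farador is not Ormark; base rate stands.
Duty = £357,801.84 × 31.5% = £112,707.58.
Line 3 (38.85, Farador, 2,163 units, £25,566.66):
Base rate for 38.85 is 20%.
Additional duty on 38.85 from Farador: +30.2%. Applied ad valorem rate: 20% + 30.2% = 50.2%.
Duty = £25,566.66 × 50.2% = £12,834.46.
Line 4 (50.61, Ormark, 232 kg, £54,074.56):
Base rate for 50.61 is 14.5% + £3.92/kg.
Origin Ormark qualifies under the Ulistan–Ormark agreement and 50.61 is covered: preferential rate 13% applies instead.
Duty = £54,074.56 × 13% = £7,029.69.
Total = £28,849.24 + £112,707.58 + £12,834.46 + £7,029.69 = £161,420.97.

£161,420.97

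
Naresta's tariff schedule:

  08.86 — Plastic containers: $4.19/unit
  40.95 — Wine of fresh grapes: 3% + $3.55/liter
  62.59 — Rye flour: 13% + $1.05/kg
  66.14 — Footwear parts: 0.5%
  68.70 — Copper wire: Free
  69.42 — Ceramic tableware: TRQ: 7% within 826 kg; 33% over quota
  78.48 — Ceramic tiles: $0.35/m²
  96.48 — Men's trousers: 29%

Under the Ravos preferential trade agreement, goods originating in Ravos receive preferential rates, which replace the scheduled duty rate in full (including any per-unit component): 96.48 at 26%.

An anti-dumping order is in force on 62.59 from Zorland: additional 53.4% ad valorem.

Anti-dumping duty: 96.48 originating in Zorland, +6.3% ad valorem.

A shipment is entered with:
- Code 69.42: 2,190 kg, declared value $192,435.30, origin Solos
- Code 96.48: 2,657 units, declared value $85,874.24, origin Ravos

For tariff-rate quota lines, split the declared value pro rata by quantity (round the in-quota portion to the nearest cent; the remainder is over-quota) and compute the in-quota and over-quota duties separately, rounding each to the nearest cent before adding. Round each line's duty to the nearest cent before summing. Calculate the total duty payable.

Line 1 (69.42, Solos, 2,190 kg, $192,435.30):
Code 69.42 is under a tariff-rate quota (threshold 826 kg). In-quota: 826 kg at 7%; over-quota: 1,364 kg at 33%.
Pro-rata value split: in-quota = $192,435.30 × 826/2,190 = $72,580.62; over-quota = $192,435.30 − $72,580.62 = $119,854.68.
In-quota duty = $72,580.62 × 7% = $5,080.64. Over-quota duty = $119,854.68 × 33% = $39,552.04.
Line duty = $5,080.64 + $39,552.04 = $44,632.68.
Line 2 (96.48, Ravos, 2,657 units, $85,874.24):
Base rate for 96.48 is 29%.
Origin Ravos qualifies under the Naresta–Ravos agreement and 96.48 is covered: preferential rate 26% applies instead.
The additional-duty order on 96.48 targets Zorland, not Ravos; it does not apply.
Duty = $85,874.24 × 26% = $22,327.30.
Total = $44,632.68 + $22,327.30 = $66,959.98.

$66,959.98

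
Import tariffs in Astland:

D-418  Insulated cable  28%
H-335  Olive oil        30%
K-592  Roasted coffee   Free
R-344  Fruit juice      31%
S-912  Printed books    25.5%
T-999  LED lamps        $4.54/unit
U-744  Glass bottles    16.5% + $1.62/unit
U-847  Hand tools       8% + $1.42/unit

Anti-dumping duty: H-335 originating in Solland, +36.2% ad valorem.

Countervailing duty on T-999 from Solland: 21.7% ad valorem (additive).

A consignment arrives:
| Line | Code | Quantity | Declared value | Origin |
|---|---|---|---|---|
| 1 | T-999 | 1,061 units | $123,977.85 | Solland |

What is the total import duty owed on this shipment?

$31,720.13

Line 1 (T-999, Solland, 1,061 units, $123,977.85):
Base rate for T-999 is $4.54/unit.
Additional duty on T-999 from Solland: +21.7% ad valorem. Applied ad valorem rate = 21.7%.
Duty = $123,977.85 × 21.7% + 1,061 × $4.54 = $31,720.13.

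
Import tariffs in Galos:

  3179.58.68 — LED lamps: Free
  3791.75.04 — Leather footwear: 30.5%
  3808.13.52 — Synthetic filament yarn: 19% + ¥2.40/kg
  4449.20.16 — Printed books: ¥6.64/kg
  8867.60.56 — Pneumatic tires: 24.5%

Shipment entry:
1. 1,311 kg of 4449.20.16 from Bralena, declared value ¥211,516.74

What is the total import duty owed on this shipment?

¥8,705.04

Line 1 (4449.20.16, Bralena, 1,311 kg, ¥211,516.74):
Base rate for 4449.20.16 is ¥6.64/kg.
Duty = 1,311 × ¥6.64 = ¥8,705.04.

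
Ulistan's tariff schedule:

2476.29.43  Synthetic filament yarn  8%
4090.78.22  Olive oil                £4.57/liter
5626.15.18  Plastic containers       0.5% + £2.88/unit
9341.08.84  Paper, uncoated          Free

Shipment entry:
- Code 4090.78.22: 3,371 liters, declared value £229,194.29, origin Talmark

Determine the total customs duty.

Line 1 (4090.78.22, Talmark, 3,371 liters, £229,194.29):
Base rate for 4090.78.22 is £4.57/liter.
Duty = 3,371 × £4.57 = £15,405.47.

£15,405.47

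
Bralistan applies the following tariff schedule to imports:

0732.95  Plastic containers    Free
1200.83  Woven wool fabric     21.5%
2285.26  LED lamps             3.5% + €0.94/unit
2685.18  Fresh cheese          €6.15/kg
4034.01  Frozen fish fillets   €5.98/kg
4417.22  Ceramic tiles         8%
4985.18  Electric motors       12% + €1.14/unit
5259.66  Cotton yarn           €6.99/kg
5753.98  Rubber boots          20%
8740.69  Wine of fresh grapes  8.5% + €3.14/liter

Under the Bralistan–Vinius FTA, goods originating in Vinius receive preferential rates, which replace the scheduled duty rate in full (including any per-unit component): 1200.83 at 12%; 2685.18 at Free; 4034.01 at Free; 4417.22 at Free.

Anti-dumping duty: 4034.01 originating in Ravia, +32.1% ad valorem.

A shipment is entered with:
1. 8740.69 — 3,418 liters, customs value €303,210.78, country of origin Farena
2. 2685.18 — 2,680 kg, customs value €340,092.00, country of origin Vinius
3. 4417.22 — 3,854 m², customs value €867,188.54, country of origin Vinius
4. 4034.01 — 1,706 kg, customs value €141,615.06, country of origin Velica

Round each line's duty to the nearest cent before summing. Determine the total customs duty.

€46,707.32

Line 1 (8740.69, Farena, 3,418 liters, €303,210.78):
Base rate for 8740.69 is 8.5% + €3.14/liter.
Duty = €303,210.78 × 8.5% + 3,418 × €3.14 = €36,505.44.
Line 2 (2685.18, Vinius, 2,680 kg, €340,092.00):
Base rate for 2685.18 is €6.15/kg.
Origin Vinius qualifies under the Bralistan–Vinius agreement and 2685.18 is covered: preferential rate Free applies instead.
Duty = €340,092.00 × 0% = €0.00.
Line 3 (4417.22, Vinius, 3,854 m², €867,188.54):
Base rate for 4417.22 is 8%.
Origin Vinius qualifies under the Bralistan–Vinius agreement and 4417.22 is covered: preferential rate Free applies instead.
Duty = €867,188.54 × 0% = €0.00.
Line 4 (4034.01, Velica, 1,706 kg, €141,615.06):
Base rate for 4034.01 is €5.98/kg.
4034.01 has an FTA preferential rate, but origin Velica is not Vinius; base rate stands.
The additional-duty order on 4034.01 targets Ravia, not Velica; it does not apply.
Duty = 1,706 × €5.98 = €10,201.88.
Total = €36,505.44 + €0.00 + €0.00 + €10,201.88 = €46,707.32.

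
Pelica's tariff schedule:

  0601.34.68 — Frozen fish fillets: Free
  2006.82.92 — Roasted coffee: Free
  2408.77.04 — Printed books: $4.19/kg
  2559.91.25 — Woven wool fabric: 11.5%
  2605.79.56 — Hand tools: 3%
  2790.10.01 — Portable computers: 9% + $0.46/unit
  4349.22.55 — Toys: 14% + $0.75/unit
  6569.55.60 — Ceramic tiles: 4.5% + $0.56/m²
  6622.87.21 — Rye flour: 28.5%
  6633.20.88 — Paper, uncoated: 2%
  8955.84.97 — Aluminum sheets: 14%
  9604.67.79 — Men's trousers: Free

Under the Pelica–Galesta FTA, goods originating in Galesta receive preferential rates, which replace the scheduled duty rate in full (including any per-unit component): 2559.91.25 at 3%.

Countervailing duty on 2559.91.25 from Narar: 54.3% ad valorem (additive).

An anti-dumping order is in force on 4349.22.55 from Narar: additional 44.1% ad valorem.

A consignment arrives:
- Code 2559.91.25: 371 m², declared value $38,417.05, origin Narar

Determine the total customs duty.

$25,278.42

Line 1 (2559.91.25, Narar, 371 m², $38,417.05):
Base rate for 2559.91.25 is 11.5%.
2559.91.25 has an FTA preferential rate, but origin Narar is not Galesta; base rate stands.
Additional duty on 2559.91.25 from Narar: +54.3%. Applied ad valorem rate: 11.5% + 54.3% = 65.8%.
Duty = $38,417.05 × 65.8% = $25,278.42.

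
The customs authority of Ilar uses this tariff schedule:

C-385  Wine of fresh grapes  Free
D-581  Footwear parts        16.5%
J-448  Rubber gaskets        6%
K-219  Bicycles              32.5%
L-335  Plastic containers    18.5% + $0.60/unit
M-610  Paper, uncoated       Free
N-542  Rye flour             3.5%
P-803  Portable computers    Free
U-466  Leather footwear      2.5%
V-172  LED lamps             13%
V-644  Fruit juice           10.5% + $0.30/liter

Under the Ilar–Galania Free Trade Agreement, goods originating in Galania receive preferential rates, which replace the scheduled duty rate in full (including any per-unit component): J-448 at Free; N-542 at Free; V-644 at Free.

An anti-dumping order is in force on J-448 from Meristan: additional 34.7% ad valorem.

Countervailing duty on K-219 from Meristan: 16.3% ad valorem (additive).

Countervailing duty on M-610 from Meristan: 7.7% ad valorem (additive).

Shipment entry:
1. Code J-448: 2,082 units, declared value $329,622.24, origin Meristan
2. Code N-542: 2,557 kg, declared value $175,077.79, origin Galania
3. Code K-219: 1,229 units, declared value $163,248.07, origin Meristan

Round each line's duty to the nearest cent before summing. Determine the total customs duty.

Line 1 (J-448, Meristan, 2,082 units, $329,622.24):
Base rate for J-448 is 6%.
J-448 has an FTA preferential rate, but origin Meristan is not Galania; base rate stands.
Additional duty on J-448 from Meristan: +34.7%. Applied ad valorem rate: 6% + 34.7% = 40.7%.
Duty = $329,622.24 × 40.7% = $134,156.25.
Line 2 (N-542, Galania, 2,557 kg, $175,077.79):
Base rate for N-542 is 3.5%.
Origin Galania qualifies under the Ilar–Galania agreement and N-542 is covered: preferential rate Free applies instead.
Duty = $175,077.79 × 0% = $0.00.
Line 3 (K-219, Meristan, 1,229 units, $163,248.07):
Base rate for K-219 is 32.5%.
Additional duty on K-219 from Meristan: +16.3%. Applied ad valorem rate: 32.5% + 16.3% = 48.8%.
Duty = $163,248.07 × 48.8% = $79,665.06.
Total = $134,156.25 + $0.00 + $79,665.06 = $213,821.31.

$213,821.31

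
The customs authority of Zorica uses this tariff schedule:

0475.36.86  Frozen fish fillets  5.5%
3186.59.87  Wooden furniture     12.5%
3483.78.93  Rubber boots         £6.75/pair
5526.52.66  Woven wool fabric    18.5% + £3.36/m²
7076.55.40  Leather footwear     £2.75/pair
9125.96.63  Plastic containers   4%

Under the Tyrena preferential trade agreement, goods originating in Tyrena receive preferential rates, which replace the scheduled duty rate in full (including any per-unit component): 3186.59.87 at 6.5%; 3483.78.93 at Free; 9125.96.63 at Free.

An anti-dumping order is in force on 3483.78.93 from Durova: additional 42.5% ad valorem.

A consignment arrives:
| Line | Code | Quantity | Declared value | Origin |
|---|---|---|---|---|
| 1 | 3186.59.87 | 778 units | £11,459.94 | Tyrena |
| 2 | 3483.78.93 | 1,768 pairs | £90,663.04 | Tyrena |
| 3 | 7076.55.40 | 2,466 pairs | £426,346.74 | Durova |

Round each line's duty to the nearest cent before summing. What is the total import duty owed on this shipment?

Line 1 (3186.59.87, Tyrena, 778 units, £11,459.94):
Base rate for 3186.59.87 is 12.5%.
Origin Tyrena qualifies under the Zorica–Tyrena agreement and 3186.59.87 is covered: preferential rate 6.5% applies instead.
Duty = £11,459.94 × 6.5% = £744.90.
Line 2 (3483.78.93, Tyrena, 1,768 pairs, £90,663.04):
Base rate for 3483.78.93 is £6.75/pair.
Origin Tyrena qualifies under the Zorica–Tyrena agreement and 3483.78.93 is covered: preferential rate Free applies instead.
The additional-duty order on 3483.78.93 targets Durova, not Tyrena; it does not apply.
Duty = £90,663.04 × 0% = £0.00.
Line 3 (7076.55.40, Durova, 2,466 pairs, £426,346.74):
Base rate for 7076.55.40 is £2.75/pair.
Duty = 2,466 × £2.75 = £6,781.50.
Total = £744.90 + £0.00 + £6,781.50 = £7,526.40.

£7,526.40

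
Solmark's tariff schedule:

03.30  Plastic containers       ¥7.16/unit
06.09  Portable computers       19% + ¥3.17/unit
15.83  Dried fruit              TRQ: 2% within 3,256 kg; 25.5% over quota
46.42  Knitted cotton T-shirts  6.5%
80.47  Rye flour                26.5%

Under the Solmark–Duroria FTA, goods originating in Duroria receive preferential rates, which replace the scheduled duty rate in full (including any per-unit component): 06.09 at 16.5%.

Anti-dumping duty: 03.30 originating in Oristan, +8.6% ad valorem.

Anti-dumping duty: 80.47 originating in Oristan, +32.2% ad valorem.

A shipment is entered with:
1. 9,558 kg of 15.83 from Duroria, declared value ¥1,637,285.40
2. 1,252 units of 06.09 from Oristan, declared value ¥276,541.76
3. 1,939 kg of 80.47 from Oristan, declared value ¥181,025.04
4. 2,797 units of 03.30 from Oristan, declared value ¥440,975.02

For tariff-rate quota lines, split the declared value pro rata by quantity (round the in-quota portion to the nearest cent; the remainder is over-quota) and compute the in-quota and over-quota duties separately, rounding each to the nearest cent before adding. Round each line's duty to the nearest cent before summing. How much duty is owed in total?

Line 1 (15.83, Duroria, 9,558 kg, ¥1,637,285.40):
Code 15.83 is under a tariff-rate quota (threshold 3,256 kg). In-quota: 3,256 kg at 2%; over-quota: 6,302 kg at 25.5%.
Pro-rata value split: in-quota = ¥1,637,285.40 × 3,256/9,558 = ¥557,752.80; over-quota = ¥1,637,285.40 − ¥557,752.80 = ¥1,079,532.60.
In-quota duty = ¥557,752.80 × 2% = ¥11,155.06. Over-quota duty = ¥1,079,532.60 × 25.5% = ¥275,280.81.
Line duty = ¥11,155.06 + ¥275,280.81 = ¥286,435.87.
Line 2 (06.09, Oristan, 1,252 units, ¥276,541.76):
Base rate for 06.09 is 19% + ¥3.17/unit.
06.09 has an FTA preferential rate, but origin Oristan is not Duroria; base rate stands.
Duty = ¥276,541.76 × 19% + 1,252 × ¥3.17 = ¥56,511.77.
Line 3 (80.47, Oristan, 1,939 kg, ¥181,025.04):
Base rate for 80.47 is 26.5%.
Additional duty on 80.47 from Oristan: +32.2%. Applied ad valorem rate: 26.5% + 32.2% = 58.7%.
Duty = ¥181,025.04 × 58.7% = ¥106,261.70.
Line 4 (03.30, Oristan, 2,797 units, ¥440,975.02):
Base rate for 03.30 is ¥7.16/unit.
Additional duty on 03.30 from Oristan: +8.6% ad valorem. Applied ad valorem rate = 8.6%.
Duty = ¥440,975.02 × 8.6% + 2,797 × ¥7.16 = ¥57,950.37.
Total = ¥286,435.87 + ¥56,511.77 + ¥106,261.70 + ¥57,950.37 = ¥507,159.71.

¥507,159.71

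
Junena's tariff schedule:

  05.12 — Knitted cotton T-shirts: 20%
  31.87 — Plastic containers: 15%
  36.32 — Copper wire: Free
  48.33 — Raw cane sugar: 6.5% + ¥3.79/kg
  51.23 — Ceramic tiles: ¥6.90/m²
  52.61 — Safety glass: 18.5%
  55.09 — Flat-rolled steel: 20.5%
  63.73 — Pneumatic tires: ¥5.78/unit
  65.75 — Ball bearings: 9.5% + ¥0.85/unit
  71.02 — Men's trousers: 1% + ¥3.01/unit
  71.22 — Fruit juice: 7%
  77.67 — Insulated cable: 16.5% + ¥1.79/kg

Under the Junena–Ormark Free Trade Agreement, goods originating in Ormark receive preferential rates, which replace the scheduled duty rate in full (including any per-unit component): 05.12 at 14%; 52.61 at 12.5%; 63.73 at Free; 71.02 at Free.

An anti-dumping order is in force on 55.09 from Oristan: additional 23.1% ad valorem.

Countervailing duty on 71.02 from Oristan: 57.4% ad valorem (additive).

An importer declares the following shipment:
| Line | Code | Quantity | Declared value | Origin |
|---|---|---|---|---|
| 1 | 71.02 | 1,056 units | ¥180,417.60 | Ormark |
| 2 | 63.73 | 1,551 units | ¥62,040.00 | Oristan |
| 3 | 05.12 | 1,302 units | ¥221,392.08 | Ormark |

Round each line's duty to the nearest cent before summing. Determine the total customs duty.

¥39,959.67

Line 1 (71.02, Ormark, 1,056 units, ¥180,417.60):
Base rate for 71.02 is 1% + ¥3.01/unit.
Origin Ormark qualifies under the Junena–Ormark agreement and 71.02 is covered: preferential rate Free applies instead.
The additional-duty order on 71.02 targets Oristan, not Ormark; it does not apply.
Duty = ¥180,417.60 × 0% = ¥0.00.
Line 2 (63.73, Oristan, 1,551 units, ¥62,040.00):
Base rate for 63.73 is ¥5.78/unit.
63.73 has an FTA preferential rate, but origin Oristan is not Ormark; base rate stands.
Duty = 1,551 × ¥5.78 = ¥8,964.78.
Line 3 (05.12, Ormark, 1,302 units, ¥221,392.08):
Base rate for 05.12 is 20%.
Origin Ormark qualifies under the Junena–Ormark agreement and 05.12 is covered: preferential rate 14% applies instead.
Duty = ¥221,392.08 × 14% = ¥30,994.89.
Total = ¥0.00 + ¥8,964.78 + ¥30,994.89 = ¥39,959.67.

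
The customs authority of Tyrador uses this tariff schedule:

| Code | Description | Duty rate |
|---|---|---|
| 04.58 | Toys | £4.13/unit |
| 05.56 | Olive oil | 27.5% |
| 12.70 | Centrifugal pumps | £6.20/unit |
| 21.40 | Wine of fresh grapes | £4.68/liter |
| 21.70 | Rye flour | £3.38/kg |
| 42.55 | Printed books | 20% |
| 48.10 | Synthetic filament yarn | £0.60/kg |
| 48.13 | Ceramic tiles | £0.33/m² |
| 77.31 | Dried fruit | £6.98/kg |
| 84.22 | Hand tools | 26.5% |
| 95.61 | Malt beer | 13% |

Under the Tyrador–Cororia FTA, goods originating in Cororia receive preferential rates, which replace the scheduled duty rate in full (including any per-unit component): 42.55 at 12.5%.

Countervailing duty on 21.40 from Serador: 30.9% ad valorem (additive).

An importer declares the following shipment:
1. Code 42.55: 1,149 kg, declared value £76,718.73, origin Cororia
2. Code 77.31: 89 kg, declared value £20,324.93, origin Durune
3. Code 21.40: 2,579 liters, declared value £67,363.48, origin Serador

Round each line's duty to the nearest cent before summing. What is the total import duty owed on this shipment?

Line 1 (42.55, Cororia, 1,149 kg, £76,718.73):
Base rate for 42.55 is 20%.
Origin Cororia qualifies under the Tyrador–Cororia agreement and 42.55 is covered: preferential rate 12.5% applies instead.
Duty = £76,718.73 × 12.5% = £9,589.84.
Line 2 (77.31, Durune, 89 kg, £20,324.93):
Base rate for 77.31 is £6.98/kg.
Duty = 89 × £6.98 = £621.22.
Line 3 (21.40, Serador, 2,579 liters, £67,363.48):
Base rate for 21.40 is £4.68/liter.
Additional duty on 21.40 from Serador: +30.9% ad valorem. Applied ad valorem rate = 30.9%.
Duty = £67,363.48 × 30.9% + 2,579 × £4.68 = £32,885.04.
Total = £9,589.84 + £621.22 + £32,885.04 = £43,096.10.

£43,096.10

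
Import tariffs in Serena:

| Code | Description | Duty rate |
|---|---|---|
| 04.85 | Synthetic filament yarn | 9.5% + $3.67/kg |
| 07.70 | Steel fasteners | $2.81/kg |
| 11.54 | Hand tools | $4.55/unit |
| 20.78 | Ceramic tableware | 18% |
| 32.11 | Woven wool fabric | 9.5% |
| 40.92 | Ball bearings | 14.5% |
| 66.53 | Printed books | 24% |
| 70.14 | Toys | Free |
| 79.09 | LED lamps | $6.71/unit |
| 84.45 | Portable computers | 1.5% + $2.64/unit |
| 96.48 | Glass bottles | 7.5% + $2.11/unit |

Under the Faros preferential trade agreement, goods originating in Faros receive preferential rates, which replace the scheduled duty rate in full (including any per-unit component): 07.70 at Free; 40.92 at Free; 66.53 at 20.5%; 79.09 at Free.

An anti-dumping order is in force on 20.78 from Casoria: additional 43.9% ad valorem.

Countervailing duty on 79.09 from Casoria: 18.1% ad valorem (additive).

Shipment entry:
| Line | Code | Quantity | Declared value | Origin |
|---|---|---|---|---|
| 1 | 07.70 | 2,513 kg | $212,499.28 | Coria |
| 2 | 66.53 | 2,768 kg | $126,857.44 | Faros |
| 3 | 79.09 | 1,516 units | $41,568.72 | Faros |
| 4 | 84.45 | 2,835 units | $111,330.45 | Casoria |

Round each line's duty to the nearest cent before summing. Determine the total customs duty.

$42,221.67

Line 1 (07.70, Coria, 2,513 kg, $212,499.28):
Base rate for 07.70 is $2.81/kg.
07.70 has an FTA preferential rate, but origin Coria is not Faros; base rate stands.
Duty = 2,513 × $2.81 = $7,061.53.
Line 2 (66.53, Faros, 2,768 kg, $126,857.44):
Base rate for 66.53 is 24%.
Origin Faros qualifies under the Serena–Faros agreement and 66.53 is covered: preferential rate 20.5% applies instead.
Duty = $126,857.44 × 20.5% = $26,005.78.
Line 3 (79.09, Faros, 1,516 units, $41,568.72):
Base rate for 79.09 is $6.71/unit.
Origin Faros qualifies under the Serena–Faros agreement and 79.09 is covered: preferential rate Free applies instead.
The additional-duty order on 79.09 targets Casoria, not Faros; it does not apply.
Duty = $41,568.72 × 0% = $0.00.
Line 4 (84.45, Casoria, 2,835 units, $111,330.45):
Base rate for 84.45 is 1.5% + $2.64/unit.
Duty = $111,330.45 × 1.5% + 2,835 × $2.64 = $9,154.36.
Total = $7,061.53 + $26,005.78 + $0.00 + $9,154.36 = $42,221.67.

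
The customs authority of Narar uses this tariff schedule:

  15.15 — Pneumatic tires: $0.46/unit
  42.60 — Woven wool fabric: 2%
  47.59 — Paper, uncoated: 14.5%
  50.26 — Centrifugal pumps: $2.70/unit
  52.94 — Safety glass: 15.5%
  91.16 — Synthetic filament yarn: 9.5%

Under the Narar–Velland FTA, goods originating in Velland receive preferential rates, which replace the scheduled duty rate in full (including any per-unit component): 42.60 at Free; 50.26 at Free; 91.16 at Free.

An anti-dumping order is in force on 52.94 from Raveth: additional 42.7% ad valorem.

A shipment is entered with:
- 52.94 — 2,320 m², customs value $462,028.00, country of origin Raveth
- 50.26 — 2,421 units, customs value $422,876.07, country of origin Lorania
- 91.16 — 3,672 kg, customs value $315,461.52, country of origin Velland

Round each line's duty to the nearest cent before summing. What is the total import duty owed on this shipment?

Line 1 (52.94, Raveth, 2,320 m², $462,028.00):
Base rate for 52.94 is 15.5%.
Additional duty on 52.94 from Raveth: +42.7%. Applied ad valorem rate: 15.5% + 42.7% = 58.2%.
Duty = $462,028.00 × 58.2% = $268,900.30.
Line 2 (50.26, Lorania, 2,421 units, $422,876.07):
Base rate for 50.26 is $2.70/unit.
50.26 has an FTA preferential rate, but origin Lorania is not Velland; base rate stands.
Duty = 2,421 × $2.70 = $6,536.70.
Line 3 (91.16, Velland, 3,672 kg, $315,461.52):
Base rate for 91.16 is 9.5%.
Origin Velland qualifies under the Narar–Velland agreement and 91.16 is covered: preferential rate Free applies instead.
Duty = $315,461.52 × 0% = $0.00.
Total = $268,900.30 + $6,536.70 + $0.00 = $275,437.00.

$275,437.00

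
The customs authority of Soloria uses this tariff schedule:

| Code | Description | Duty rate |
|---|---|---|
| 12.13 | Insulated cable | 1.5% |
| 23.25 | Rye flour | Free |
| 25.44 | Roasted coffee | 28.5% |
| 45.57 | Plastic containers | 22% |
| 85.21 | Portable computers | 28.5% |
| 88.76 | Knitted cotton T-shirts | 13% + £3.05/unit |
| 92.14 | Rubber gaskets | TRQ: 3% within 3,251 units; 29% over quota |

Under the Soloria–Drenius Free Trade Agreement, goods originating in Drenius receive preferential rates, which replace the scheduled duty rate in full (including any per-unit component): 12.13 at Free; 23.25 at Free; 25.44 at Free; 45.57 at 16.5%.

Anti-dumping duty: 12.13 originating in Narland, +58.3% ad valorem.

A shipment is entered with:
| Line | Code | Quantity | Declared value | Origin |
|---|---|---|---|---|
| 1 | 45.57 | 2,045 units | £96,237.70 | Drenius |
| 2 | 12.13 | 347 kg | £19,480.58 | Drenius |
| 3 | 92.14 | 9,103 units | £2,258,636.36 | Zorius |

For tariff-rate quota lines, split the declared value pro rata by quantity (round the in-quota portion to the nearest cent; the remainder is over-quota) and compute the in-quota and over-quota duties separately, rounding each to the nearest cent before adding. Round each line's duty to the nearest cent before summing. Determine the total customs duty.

Line 1 (45.57, Drenius, 2,045 units, £96,237.70):
Base rate for 45.57 is 22%.
Origin Drenius qualifies under the Soloria–Drenius agreement and 45.57 is covered: preferential rate 16.5% applies instead.
Duty = £96,237.70 × 16.5% = £15,879.22.
Line 2 (12.13, Drenius, 347 kg, £19,480.58):
Base rate for 12.13 is 1.5%.
Origin Drenius qualifies under the Soloria–Drenius agreement and 12.13 is covered: preferential rate Free applies instead.
The additional-duty order on 12.13 targets Narland, not Drenius; it does not apply.
Duty = £19,480.58 × 0% = £0.00.
Line 3 (92.14, Zorius, 9,103 units, £2,258,636.36):
Code 92.14 is under a tariff-rate quota (threshold 3,251 units). In-quota: 3,251 units at 3%; over-quota: 5,852 units at 29%.
Pro-rata value split: in-quota = £2,258,636.36 × 3,251/9,103 = £806,638.12; over-quota = £2,258,636.36 − £806,638.12 = £1,451,998.24.
In-quota duty = £806,638.12 × 3% = £24,199.14. Over-quota duty = £1,451,998.24 × 29% = £421,079.49.
Line duty = £24,199.14 + £421,079.49 = £445,278.63.
Total = £15,879.22 + £0.00 + £445,278.63 = £461,157.85.

£461,157.85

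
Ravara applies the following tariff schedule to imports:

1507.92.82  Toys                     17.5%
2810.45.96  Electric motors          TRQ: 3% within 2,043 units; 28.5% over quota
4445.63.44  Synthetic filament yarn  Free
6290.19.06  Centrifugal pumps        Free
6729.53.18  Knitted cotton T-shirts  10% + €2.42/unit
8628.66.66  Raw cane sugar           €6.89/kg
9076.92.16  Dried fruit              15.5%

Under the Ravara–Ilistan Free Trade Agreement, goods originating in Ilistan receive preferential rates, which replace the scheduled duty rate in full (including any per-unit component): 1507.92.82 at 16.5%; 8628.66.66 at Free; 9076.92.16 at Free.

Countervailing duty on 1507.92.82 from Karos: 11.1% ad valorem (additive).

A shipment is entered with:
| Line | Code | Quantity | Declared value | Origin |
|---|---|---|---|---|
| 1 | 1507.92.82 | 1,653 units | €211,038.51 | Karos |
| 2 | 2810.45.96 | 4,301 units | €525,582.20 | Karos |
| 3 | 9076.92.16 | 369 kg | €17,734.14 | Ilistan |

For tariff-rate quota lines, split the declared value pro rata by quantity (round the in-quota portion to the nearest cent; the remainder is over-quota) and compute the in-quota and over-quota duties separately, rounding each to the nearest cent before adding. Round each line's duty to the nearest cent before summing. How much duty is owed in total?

€146,486.02

Line 1 (1507.92.82, Karos, 1,653 units, €211,038.51):
Base rate for 1507.92.82 is 17.5%.
1507.92.82 has an FTA preferential rate, but origin Karos is not Ilistan; base rate stands.
Additional duty on 1507.92.82 from Karos: +11.1%. Applied ad valorem rate: 17.5% + 11.1% = 28.6%.
Duty = €211,038.51 × 28.6% = €60,357.01.
Line 2 (2810.45.96, Karos, 4,301 units, €525,582.20):
Code 2810.45.96 is under a tariff-rate quota (threshold 2,043 units). In-quota: 2,043 units at 3%; over-quota: 2,258 units at 28.5%.
Pro-rata value split: in-quota = €525,582.20 × 2,043/4,301 = €249,654.60; over-quota = €525,582.20 − €249,654.60 = €275,927.60.
In-quota duty = €249,654.60 × 3% = €7,489.64. Over-quota duty = €275,927.60 × 28.5% = €78,639.37.
Line duty = €7,489.64 + €78,639.37 = €86,129.01.
Line 3 (9076.92.16, Ilistan, 369 kg, €17,734.14):
Base rate for 9076.92.16 is 15.5%.
Origin Ilistan qualifies under the Ravara–Ilistan agreement and 9076.92.16 is covered: preferential rate Free applies instead.
Duty = €17,734.14 × 0% = €0.00.
Total = €60,357.01 + €86,129.01 + €0.00 = €146,486.02.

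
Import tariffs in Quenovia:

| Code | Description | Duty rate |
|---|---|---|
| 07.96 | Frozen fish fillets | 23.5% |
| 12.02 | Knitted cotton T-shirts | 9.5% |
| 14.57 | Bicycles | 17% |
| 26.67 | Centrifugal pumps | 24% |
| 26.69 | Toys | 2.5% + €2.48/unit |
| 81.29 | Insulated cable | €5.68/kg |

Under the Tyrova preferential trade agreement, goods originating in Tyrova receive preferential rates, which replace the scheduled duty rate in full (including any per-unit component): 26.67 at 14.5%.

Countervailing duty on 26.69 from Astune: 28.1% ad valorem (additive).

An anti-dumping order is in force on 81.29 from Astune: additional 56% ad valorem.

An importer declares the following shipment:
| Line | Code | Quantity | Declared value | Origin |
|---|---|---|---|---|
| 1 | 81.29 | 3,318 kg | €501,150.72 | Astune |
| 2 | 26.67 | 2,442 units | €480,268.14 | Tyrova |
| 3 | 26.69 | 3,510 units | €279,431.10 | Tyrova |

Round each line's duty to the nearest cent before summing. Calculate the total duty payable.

Line 1 (81.29, Astune, 3,318 kg, €501,150.72):
Base rate for 81.29 is €5.68/kg.
Additional duty on 81.29 from Astune: +56% ad valorem. Applied ad valorem rate = 56%.
Duty = €501,150.72 × 56% + 3,318 × €5.68 = €299,490.64.
Line 2 (26.67, Tyrova, 2,442 units, €480,268.14):
Base rate for 26.67 is 24%.
Origin Tyrova qualifies under the Quenovia–Tyrova agreement and 26.67 is covered: preferential rate 14.5% applies instead.
Duty = €480,268.14 × 14.5% = €69,638.88.
Line 3 (26.69, Tyrova, 3,510 units, €279,431.10):
Base rate for 26.69 is 2.5% + €2.48/unit.
Origin Tyrova is the FTA partner but 26.69 is not on the preference list; base rate stands.
The additional-duty order on 26.69 targets Astune, not Tyrova; it does not apply.
Duty = €279,431.10 × 2.5% + 3,510 × €2.48 = €15,690.58.
Total = €299,490.64 + €69,638.88 + €15,690.58 = €384,820.10.

€384,820.10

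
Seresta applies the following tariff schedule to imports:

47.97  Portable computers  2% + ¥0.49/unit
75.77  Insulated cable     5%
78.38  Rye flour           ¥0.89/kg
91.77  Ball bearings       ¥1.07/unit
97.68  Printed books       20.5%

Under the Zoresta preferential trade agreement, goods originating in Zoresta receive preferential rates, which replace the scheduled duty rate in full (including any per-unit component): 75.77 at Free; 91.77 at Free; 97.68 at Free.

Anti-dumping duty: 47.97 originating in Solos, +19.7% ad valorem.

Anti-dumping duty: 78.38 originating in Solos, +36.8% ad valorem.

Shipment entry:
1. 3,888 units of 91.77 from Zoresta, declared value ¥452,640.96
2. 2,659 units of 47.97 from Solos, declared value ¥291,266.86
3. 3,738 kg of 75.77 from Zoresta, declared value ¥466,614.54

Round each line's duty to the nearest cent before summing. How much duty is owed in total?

Line 1 (91.77, Zoresta, 3,888 units, ¥452,640.96):
Base rate for 91.77 is ¥1.07/unit.
Origin Zoresta qualifies under the Seresta–Zoresta agreement and 91.77 is covered: preferential rate Free applies instead.
Duty = ¥452,640.96 × 0% = ¥0.00.
Line 2 (47.97, Solos, 2,659 units, ¥291,266.86):
Base rate for 47.97 is 2% + ¥0.49/unit.
Additional duty on 47.97 from Solos: +19.7%. Applied ad valorem rate: 2% + 19.7% = 21.7%.
Duty = ¥291,266.86 × 21.7% + 2,659 × ¥0.49 = ¥64,507.82.
Line 3 (75.77, Zoresta, 3,738 kg, ¥466,614.54):
Base rate for 75.77 is 5%.
Origin Zoresta qualifies under the Seresta–Zoresta agreement and 75.77 is covered: preferential rate Free applies instead.
Duty = ¥466,614.54 × 0% = ¥0.00.
Total = ¥0.00 + ¥64,507.82 + ¥0.00 = ¥64,507.82.

¥64,507.82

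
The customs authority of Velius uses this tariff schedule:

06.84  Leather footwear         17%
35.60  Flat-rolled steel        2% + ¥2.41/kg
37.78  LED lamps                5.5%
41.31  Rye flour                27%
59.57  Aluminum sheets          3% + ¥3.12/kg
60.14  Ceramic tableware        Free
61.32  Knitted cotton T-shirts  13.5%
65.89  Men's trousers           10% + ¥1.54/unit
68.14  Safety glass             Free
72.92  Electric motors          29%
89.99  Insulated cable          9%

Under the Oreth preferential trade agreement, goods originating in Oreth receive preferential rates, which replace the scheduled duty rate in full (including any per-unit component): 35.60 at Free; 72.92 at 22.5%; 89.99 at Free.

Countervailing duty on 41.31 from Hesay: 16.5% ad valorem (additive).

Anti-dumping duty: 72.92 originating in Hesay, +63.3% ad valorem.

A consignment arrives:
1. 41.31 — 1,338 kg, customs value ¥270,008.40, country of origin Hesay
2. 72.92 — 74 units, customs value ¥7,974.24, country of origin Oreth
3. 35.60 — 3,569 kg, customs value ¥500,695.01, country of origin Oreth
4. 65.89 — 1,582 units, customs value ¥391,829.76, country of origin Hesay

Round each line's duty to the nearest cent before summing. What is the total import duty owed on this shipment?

¥160,867.11

Line 1 (41.31, Hesay, 1,338 kg, ¥270,008.40):
Base rate for 41.31 is 27%.
Additional duty on 41.31 from Hesay: +16.5%. Applied ad valorem rate: 27% + 16.5% = 43.5%.
Duty = ¥270,008.40 × 43.5% = ¥117,453.65.
Line 2 (72.92, Oreth, 74 units, ¥7,974.24):
Base rate for 72.92 is 29%.
Origin Oreth qualifies under the Velius–Oreth agreement and 72.92 is covered: preferential rate 22.5% applies instead.
The additional-duty order on 72.92 targets Hesay, not Oreth; it does not apply.
Duty = ¥7,974.24 × 22.5% = ¥1,794.20.
Line 3 (35.60, Oreth, 3,569 kg, ¥500,695.01):
Base rate for 35.60 is 2% + ¥2.41/kg.
Origin Oreth qualifies under the Velius–Oreth agreement and 35.60 is covered: preferential rate Free applies instead.
Duty = ¥500,695.01 × 0% = ¥0.00.
Line 4 (65.89, Hesay, 1,582 units, ¥391,829.76):
Base rate for 65.89 is 10% + ¥1.54/unit.
Duty = ¥391,829.76 × 10% + 1,582 × ¥1.54 = ¥41,619.26.
Total = ¥117,453.65 + ¥1,794.20 + ¥0.00 + ¥41,619.26 = ¥160,867.11.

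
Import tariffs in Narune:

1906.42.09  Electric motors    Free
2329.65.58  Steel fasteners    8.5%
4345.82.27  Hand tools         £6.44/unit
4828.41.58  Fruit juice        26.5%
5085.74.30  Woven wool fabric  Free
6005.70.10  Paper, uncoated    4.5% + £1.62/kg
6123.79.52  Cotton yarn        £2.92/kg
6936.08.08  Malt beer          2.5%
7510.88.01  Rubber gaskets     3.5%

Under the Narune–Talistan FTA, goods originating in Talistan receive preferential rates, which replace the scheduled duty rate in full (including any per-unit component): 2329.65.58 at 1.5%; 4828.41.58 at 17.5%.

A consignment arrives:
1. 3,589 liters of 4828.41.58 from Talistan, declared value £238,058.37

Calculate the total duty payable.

£41,660.21

Line 1 (4828.41.58, Talistan, 3,589 liters, £238,058.37):
Base rate for 4828.41.58 is 26.5%.
Origin Talistan qualifies under the Narune–Talistan agreement and 4828.41.58 is covered: preferential rate 17.5% applies instead.
Duty = £238,058.37 × 17.5% = £41,660.21.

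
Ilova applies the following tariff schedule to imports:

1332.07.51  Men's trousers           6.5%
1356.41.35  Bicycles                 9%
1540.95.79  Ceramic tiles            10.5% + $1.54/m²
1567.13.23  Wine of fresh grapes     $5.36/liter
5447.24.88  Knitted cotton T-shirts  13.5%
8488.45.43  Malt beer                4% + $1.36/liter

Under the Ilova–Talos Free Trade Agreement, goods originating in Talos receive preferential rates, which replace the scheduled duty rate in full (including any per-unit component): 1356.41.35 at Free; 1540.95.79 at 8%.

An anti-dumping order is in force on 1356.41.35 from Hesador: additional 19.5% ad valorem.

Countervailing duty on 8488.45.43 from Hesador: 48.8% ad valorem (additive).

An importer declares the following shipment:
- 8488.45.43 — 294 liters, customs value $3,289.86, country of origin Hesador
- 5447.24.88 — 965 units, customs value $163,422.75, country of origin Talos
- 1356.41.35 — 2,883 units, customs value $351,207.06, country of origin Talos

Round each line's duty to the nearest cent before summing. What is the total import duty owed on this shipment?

$24,198.96

Line 1 (8488.45.43, Hesador, 294 liters, $3,289.86):
Base rate for 8488.45.43 is 4% + $1.36/liter.
Additional duty on 8488.45.43 from Hesador: +48.8%. Applied ad valorem rate: 4% + 48.8% = 52.8%.
Duty = $3,289.86 × 52.8% + 294 × $1.36 = $2,136.89.
Line 2 (5447.24.88, Talos, 965 units, $163,422.75):
Base rate for 5447.24.88 is 13.5%.
Origin Talos is the FTA partner but 5447.24.88 is not on the preference list; base rate stands.
Duty = $163,422.75 × 13.5% = $22,062.07.
Line 3 (1356.41.35, Talos, 2,883 units, $351,207.06):
Base rate for 1356.41.35 is 9%.
Origin Talos qualifies under the Ilova–Talos agreement and 1356.41.35 is covered: preferential rate Free applies instead.
The additional-duty order on 1356.41.35 targets Hesador, not Talos; it does not apply.
Duty = $351,207.06 × 0% = $0.00.
Total = $2,136.89 + $22,062.07 + $0.00 = $24,198.96.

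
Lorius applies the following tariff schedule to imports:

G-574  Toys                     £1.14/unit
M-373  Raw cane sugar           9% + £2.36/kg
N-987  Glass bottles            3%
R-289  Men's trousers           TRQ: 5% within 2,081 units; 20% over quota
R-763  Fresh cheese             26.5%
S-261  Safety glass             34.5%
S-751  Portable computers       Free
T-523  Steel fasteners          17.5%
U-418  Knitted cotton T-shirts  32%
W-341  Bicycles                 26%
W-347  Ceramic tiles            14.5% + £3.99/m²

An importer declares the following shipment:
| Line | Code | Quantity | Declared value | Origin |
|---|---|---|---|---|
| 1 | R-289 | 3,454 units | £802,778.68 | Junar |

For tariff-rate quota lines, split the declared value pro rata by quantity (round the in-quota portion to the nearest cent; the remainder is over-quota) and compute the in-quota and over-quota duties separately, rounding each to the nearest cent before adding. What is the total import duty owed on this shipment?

Line 1 (R-289, Junar, 3,454 units, £802,778.68):
Code R-289 is under a tariff-rate quota (threshold 2,081 units). In-quota: 2,081 units at 5%; over-quota: 1,373 units at 20%.
Pro-rata value split: in-quota = £802,778.68 × 2,081/3,454 = £483,666.02; over-quota = £802,778.68 − £483,666.02 = £319,112.66.
In-quota duty = £483,666.02 × 5% = £24,183.30. Over-quota duty = £319,112.66 × 20% = £63,822.53.
Line duty = £24,183.30 + £63,822.53 = £88,005.83.

£88,005.83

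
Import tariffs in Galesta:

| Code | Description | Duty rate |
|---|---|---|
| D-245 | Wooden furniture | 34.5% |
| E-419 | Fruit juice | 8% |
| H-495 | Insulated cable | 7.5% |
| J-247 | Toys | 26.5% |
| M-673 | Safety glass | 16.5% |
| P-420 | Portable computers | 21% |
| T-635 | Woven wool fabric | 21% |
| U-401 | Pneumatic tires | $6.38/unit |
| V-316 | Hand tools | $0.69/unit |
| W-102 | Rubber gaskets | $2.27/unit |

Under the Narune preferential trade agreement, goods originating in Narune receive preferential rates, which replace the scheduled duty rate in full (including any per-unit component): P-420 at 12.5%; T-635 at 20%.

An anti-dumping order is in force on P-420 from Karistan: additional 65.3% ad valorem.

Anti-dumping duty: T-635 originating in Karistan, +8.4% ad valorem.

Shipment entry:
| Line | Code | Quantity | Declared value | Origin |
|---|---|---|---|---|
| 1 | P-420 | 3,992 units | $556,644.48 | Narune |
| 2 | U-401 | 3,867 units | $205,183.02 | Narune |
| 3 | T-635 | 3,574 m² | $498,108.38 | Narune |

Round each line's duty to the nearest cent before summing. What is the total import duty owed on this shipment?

Line 1 (P-420, Narune, 3,992 units, $556,644.48):
Base rate for P-420 is 21%.
Origin Narune qualifies under the Galesta–Narune agreement and P-420 is covered: preferential rate 12.5% applies instead.
The additional-duty order on P-420 targets Karistan, not Narune; it does not apply.
Duty = $556,644.48 × 12.5% = $69,580.56.
Line 2 (U-401, Narune, 3,867 units, $205,183.02):
Base rate for U-401 is $6.38/unit.
Origin Narune is the FTA partner but U-401 is not on the preference list; base rate stands.
Duty = 3,867 × $6.38 = $24,671.46.
Line 3 (T-635, Narune, 3,574 m², $498,108.38):
Base rate for T-635 is 21%.
Origin Narune qualifies under the Galesta–Narune agreement and T-635 is covered: preferential rate 20% applies instead.
The additional-duty order on T-635 targets Karistan, not Narune; it does not apply.
Duty = $498,108.38 × 20% = $99,621.68.
Total = $69,580.56 + $24,671.46 + $99,621.68 = $193,873.70.

$193,873.70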